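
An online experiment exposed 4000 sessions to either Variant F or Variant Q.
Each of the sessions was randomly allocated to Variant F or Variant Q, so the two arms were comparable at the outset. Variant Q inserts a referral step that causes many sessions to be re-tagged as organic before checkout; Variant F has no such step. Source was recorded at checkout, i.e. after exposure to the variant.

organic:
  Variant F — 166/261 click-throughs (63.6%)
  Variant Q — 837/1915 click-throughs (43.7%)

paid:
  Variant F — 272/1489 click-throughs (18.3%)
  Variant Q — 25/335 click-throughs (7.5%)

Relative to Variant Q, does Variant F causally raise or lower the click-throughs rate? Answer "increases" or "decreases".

decreases

The distribution of traffic source is itself part of what the variant does — it is an intermediate outcome. Holding it fixed would remove that part of the effect; the total effect is the pooled difference.
Pooled: Variant F 25.0% vs Variant Q 38.3%; Variant Q is higher overall.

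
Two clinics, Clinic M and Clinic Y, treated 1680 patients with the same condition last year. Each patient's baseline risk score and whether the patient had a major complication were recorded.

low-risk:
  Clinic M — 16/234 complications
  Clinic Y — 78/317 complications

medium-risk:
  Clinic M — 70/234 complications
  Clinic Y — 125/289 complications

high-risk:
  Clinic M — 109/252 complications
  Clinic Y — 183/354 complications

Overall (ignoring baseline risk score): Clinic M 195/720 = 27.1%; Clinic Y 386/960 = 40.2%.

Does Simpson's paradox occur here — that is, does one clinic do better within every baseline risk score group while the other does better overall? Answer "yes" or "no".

no

Within each baseline risk score level (low-risk 6.8% vs 24.6%; medium-risk 29.9% vs 43.3%; high-risk 43.3% vs 51.7%), Clinic M has the lower rate every time. Pooled: 27.1% vs 40.2% — Clinic M has the lower rate overall. They agree.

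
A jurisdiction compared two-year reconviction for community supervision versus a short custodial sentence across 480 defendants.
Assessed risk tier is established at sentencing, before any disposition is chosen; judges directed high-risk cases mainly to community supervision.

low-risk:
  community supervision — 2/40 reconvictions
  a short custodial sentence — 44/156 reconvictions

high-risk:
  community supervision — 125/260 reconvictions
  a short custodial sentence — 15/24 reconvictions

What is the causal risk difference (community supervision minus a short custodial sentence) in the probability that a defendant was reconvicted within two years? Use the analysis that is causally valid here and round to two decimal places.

-0.18

community supervision is lower inside every assessed risk tier stratum but a short custodial sentence is lower in aggregate. Whether to stratify depends on how assessed risk tier relates to the disposition.
Nothing the disposition does changes assessed risk tier; the imbalance is an allocation artefact. With assessed risk tier also predicting the outcome, the pooled figure is confounded, and the within-stratum comparison is the causal one.
Adjusting over the population distribution of assessed risk tier: 0.408·(0.050−0.282) + 0.592·(0.481−0.625) = -0.180.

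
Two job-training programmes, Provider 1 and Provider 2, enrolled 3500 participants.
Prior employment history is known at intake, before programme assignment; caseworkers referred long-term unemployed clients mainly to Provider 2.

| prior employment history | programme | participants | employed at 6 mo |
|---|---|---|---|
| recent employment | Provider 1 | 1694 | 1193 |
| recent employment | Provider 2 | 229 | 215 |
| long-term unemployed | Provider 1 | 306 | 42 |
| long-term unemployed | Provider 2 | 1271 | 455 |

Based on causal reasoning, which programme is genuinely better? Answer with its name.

Provider 2

The stratified and pooled comparisons disagree (Provider 2 wins within each prior employment history; Provider 1 wins overall), so the answer turns on the causal role of prior employment history.
Since prior employment history is a pre-existing factor (not a product of the programme) and it affects the outcome on its own, it is a confounder. The stratified rates, not the pooled rate, identify the causal effect.
Within each level — recent employment: 70.4% vs 93.9%; long-term unemployed: 13.7% vs 35.8% — Provider 2 is higher every time.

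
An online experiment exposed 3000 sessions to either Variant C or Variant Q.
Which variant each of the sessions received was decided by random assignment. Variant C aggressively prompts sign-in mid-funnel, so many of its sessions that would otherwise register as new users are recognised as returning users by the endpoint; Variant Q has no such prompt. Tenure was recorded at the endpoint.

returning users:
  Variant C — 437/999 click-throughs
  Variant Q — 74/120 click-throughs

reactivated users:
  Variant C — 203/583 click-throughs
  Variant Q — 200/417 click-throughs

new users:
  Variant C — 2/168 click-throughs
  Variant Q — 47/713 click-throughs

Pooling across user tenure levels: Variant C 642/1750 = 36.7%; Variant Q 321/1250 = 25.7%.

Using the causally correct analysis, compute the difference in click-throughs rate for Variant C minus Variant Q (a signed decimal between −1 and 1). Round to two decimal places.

The user tenure-specific comparison favours Variant Q throughout, but the pooled figures favour Variant C. The question is whether to condition on user tenure.
Stratifying would compare variants among sessions the variants themselves sorted into user tenure groups — a form of selection on an intermediate. The unconditioned pooled rates give the total causal effect.
The causal difference is the pooled difference: 0.367 − 0.257 = +0.110.

+0.11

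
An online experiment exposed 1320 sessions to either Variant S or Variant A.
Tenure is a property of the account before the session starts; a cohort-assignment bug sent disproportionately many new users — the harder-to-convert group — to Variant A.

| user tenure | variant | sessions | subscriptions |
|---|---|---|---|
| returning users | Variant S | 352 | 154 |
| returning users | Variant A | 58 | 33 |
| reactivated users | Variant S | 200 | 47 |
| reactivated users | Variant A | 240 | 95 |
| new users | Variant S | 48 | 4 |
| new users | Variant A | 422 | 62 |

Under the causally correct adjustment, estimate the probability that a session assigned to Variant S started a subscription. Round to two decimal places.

Nothing the variant does changes user tenure; the imbalance is an allocation artefact. With user tenure also predicting the outcome, the pooled figure is confounded, and the within-stratum comparison is the causal one.
Standardising Variant S to the population user tenure mix: 0.311·154/352 + 0.333·47/200 + 0.356·4/48 = 0.244.

0.24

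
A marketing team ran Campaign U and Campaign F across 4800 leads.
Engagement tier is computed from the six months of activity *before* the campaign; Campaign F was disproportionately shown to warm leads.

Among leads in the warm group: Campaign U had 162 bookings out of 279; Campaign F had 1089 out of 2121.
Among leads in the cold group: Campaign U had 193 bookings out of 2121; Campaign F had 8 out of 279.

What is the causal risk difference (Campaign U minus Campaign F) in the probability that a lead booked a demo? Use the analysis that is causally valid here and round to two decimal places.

+0.06

Nothing the campaign does changes engagement tier; the imbalance is an allocation artefact. With engagement tier also predicting the outcome, the pooled figure is confounded, and the within-stratum comparison is the causal one.
Adjusting over the population distribution of engagement tier: 0.500·(0.581−0.513) + 0.500·(0.091−0.029) = +0.065.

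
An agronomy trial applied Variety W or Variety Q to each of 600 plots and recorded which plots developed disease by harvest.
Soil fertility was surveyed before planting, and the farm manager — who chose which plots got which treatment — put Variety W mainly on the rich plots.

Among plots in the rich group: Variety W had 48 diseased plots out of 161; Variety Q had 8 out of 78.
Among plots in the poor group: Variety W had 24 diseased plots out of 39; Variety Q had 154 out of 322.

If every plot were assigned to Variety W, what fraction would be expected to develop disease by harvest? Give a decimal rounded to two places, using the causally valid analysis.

0.49

Here soil fertility is a common cause — it drives both which variety a case falls under and the outcome. The crude comparison mixes populations; the stratum-specific rates are the causally relevant ones.
Standardising Variety W to the population soil fertility mix: 0.398·48/161 + 0.602·24/39 = 0.489.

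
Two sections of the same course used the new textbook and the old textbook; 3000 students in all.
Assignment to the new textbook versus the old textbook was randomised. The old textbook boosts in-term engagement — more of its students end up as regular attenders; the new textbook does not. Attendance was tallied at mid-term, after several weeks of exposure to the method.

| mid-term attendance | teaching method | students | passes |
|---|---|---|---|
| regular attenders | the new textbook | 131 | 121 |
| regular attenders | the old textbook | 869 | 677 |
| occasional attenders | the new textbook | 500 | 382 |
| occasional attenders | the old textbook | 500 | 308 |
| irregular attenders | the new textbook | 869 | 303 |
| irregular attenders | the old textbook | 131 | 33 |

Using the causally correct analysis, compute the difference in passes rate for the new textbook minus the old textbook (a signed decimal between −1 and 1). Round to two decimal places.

the new textbook is higher inside every mid-term attendance stratum but the old textbook is higher in aggregate. Whether to stratify depends on how mid-term attendance relates to the teaching method.
Because the teaching method influences mid-term attendance, mid-term attendance is a post-treatment mediator, not a confounder. Stratifying on it would bias the estimate; the causal effect is the crude pooled difference.
The causal difference is the pooled difference: 0.537 − 0.679 = -0.141.

-0.14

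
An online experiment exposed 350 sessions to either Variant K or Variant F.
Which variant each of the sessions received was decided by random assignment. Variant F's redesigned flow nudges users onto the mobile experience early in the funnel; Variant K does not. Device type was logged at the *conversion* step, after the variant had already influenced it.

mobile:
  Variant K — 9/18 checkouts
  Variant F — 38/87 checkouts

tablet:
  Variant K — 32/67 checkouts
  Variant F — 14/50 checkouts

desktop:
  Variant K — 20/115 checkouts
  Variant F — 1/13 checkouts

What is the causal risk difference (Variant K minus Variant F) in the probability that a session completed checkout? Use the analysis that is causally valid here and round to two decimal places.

Stratifying would compare variants among sessions the variants themselves sorted into device type groups — a form of selection on an intermediate. The unconditioned pooled rates give the total causal effect.
The causal difference is the pooled difference: 0.305 − 0.353 = -0.048.

-0.05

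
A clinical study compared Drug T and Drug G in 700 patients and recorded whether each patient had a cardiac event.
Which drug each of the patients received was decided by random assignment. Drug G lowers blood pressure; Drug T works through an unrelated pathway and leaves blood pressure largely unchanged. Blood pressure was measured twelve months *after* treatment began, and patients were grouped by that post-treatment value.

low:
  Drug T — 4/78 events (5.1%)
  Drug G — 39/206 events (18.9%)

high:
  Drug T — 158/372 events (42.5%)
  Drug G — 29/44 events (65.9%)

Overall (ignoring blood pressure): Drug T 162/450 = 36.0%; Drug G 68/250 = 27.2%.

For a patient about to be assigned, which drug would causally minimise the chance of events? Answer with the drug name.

Drug G

The blood pressure-specific comparison favours Drug T throughout, but the pooled figures favour Drug G. The question is whether to condition on blood pressure.
The distribution of blood pressure is itself part of what the drug does — it is an intermediate outcome. Holding it fixed would remove that part of the effect; the total effect is the pooled difference.
Pooled: Drug T 36.0% vs Drug G 27.2%; Drug G is lower overall.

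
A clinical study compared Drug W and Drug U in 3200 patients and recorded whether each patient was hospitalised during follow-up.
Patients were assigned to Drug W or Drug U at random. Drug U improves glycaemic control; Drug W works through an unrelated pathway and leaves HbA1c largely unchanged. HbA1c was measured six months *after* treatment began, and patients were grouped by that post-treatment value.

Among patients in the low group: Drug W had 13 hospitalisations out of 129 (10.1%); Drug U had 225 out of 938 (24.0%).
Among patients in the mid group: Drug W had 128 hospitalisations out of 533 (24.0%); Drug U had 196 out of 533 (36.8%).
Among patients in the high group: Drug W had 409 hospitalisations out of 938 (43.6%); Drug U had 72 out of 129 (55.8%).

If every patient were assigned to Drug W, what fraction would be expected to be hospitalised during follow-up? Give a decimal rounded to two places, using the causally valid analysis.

HbA1c is recorded after the drug and is itself shifted by it — it sits on the causal path from drug to outcome. Conditioning on a mediator would strip out part of the effect we want; the pooled comparison gives the total causal effect.
So P(outcome | do(Drug W)) is just the pooled rate for Drug W: 550/1600 = 0.344.

0.34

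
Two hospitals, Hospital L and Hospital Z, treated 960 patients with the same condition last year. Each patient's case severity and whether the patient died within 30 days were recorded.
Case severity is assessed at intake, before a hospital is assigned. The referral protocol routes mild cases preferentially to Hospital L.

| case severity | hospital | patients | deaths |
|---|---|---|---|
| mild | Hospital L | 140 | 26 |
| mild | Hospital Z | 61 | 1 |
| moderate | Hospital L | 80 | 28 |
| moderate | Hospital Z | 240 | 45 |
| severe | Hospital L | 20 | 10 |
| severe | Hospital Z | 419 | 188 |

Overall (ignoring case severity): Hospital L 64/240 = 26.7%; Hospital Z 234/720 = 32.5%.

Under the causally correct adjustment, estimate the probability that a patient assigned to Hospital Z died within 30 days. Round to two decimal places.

0.27

The imbalance in case severity arose from how patients were allocated, not from anything the hospital did; and case severity independently affects the outcome. The pooled gap is confounded — condition on case severity.
Standardising Hospital Z to the population case severity mix: 0.209·1/61 + 0.333·45/240 + 0.457·188/419 = 0.271.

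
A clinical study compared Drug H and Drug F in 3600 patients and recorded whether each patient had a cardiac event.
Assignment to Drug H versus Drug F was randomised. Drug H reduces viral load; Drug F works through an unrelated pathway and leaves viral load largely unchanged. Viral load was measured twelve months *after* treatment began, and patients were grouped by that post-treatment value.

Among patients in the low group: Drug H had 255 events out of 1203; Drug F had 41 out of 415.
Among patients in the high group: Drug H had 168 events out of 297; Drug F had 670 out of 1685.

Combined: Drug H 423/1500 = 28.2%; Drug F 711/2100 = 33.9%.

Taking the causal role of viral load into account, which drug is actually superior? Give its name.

Drug H

The distribution of viral load is itself part of what the drug does — it is an intermediate outcome. Holding it fixed would remove that part of the effect; the total effect is the pooled difference.
Pooled: Drug H 28.2% vs Drug F 33.9%; Drug H is lower overall.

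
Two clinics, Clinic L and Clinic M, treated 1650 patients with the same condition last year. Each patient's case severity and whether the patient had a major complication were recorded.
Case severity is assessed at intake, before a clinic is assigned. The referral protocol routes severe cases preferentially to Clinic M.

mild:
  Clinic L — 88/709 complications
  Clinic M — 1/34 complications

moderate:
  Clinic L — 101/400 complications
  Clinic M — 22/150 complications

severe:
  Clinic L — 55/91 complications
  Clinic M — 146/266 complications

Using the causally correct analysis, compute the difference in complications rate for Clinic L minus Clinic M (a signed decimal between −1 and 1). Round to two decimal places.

The stratified and pooled comparisons disagree (Clinic M wins within each case severity; Clinic L wins overall), so the answer turns on the causal role of case severity.
Nothing the clinic does changes case severity; the imbalance is an allocation artefact. With case severity also predicting the outcome, the pooled figure is confounded, and the within-stratum comparison is the causal one.
Adjusting over the population distribution of case severity: 0.450·(0.124−0.029) + 0.333·(0.253−0.147) + 0.216·(0.604−0.549) = +0.090.

+0.09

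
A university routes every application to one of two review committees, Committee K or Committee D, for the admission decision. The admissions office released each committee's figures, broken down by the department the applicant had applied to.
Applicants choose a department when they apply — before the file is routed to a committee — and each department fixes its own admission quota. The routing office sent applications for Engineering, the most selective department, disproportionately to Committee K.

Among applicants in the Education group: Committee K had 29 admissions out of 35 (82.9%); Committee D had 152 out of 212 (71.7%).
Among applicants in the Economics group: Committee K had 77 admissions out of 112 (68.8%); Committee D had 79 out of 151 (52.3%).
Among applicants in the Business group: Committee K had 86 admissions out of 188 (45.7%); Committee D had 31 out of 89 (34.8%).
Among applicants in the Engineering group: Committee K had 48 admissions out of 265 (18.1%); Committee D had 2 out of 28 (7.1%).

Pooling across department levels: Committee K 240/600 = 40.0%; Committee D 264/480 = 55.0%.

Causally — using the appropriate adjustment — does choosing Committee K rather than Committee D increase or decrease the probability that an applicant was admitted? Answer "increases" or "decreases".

Since department is a pre-existing factor (not a product of the review committee) and it affects the outcome on its own, it is a confounder. The stratified rates, not the pooled rate, identify the causal effect.
Within each level — Education: 82.9% vs 71.7%; Economics: 68.8% vs 52.3%; Business: 45.7% vs 34.8%; Engineering: 18.1% vs 7.1% — Committee K is higher every time.

increases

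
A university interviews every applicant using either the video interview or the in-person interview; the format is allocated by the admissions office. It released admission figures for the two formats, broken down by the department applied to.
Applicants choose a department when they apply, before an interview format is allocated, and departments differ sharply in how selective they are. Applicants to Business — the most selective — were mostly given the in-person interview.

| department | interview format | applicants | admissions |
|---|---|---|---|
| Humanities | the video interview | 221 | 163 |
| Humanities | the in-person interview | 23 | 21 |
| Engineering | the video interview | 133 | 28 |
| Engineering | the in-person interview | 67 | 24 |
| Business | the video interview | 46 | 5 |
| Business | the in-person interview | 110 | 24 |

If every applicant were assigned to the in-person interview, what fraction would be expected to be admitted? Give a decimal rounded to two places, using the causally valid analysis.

the in-person interview is higher inside every department stratum but the video interview is higher in aggregate. Whether to stratify depends on how department relates to the interview format.
Since department is a pre-existing factor (not a product of the interview format) and it affects the outcome on its own, it is a confounder. The stratified rates, not the pooled rate, identify the causal effect.
Standardising the in-person interview to the population department mix: 0.407·21/23 + 0.333·24/67 + 0.260·24/110 = 0.547.

0.55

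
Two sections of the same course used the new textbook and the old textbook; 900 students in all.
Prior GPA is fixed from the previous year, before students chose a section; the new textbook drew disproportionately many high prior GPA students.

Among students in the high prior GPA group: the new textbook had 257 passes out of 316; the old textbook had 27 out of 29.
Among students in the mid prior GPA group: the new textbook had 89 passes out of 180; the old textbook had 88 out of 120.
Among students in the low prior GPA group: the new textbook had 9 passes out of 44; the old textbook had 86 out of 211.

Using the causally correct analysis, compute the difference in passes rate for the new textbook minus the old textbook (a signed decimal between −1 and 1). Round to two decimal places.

Here prior GPA band is a common cause — it drives both which teaching method a case falls under and the outcome. The crude comparison mixes populations; the stratum-specific rates are the causally relevant ones.
Adjusting over the population distribution of prior GPA band: 0.383·(0.813−0.931) + 0.333·(0.494−0.733) + 0.283·(0.205−0.408) = -0.182.

-0.18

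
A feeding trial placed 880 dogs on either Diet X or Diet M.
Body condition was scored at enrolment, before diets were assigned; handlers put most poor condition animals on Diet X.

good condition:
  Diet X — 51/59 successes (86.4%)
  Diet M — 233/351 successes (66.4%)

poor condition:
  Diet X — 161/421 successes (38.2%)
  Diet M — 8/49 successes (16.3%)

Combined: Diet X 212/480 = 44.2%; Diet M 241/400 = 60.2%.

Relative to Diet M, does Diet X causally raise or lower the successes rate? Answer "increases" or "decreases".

increases

Within every starting body condition level Diet X has the higher rate, yet pooled Diet M does — Simpson's reversal.
Starting body condition differs across diets for reasons unrelated to any effect of the diet itself, and it separately predicts the outcome — a classic confounder. We must compare within starting body condition levels.
Within each level — good condition: 86.4% vs 66.4%; poor condition: 38.2% vs 16.3% — Diet X is higher every time.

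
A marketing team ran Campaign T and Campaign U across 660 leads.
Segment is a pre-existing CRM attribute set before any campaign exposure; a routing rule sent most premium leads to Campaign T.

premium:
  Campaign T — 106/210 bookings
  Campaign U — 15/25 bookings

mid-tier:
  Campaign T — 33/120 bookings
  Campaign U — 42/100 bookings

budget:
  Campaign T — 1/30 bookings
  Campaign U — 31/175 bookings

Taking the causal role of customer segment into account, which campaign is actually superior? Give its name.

The stratified and pooled comparisons disagree (Campaign U wins within each customer segment; Campaign T wins overall), so the answer turns on the causal role of customer segment.
Customer segment satisfies the back-door criterion: it is not a descendant of the campaign, and it blocks the spurious path from campaign to outcome. Adjusting for it (i.e., using the within-customer segment rates) gives the causal effect.
Within each level — premium: 50.5% vs 60.0%; mid-tier: 27.5% vs 42.0%; budget: 3.3% vs 17.7% — Campaign U is higher every time.

Campaign U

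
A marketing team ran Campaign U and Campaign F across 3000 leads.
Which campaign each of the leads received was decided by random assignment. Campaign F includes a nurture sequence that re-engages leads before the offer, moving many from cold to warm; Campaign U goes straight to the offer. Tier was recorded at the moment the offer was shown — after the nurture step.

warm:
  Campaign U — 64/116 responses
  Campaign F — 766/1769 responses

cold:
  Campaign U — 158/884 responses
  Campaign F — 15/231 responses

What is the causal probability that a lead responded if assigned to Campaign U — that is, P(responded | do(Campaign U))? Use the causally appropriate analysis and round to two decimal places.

0.22

Campaign U is higher inside every engagement tier stratum but Campaign F is higher in aggregate. Whether to stratify depends on how engagement tier relates to the campaign.
The distribution of engagement tier is itself part of what the campaign does — it is an intermediate outcome. Holding it fixed would remove that part of the effect; the total effect is the pooled difference.
So P(outcome | do(Campaign U)) is just the pooled rate for Campaign U: 222/1000 = 0.222.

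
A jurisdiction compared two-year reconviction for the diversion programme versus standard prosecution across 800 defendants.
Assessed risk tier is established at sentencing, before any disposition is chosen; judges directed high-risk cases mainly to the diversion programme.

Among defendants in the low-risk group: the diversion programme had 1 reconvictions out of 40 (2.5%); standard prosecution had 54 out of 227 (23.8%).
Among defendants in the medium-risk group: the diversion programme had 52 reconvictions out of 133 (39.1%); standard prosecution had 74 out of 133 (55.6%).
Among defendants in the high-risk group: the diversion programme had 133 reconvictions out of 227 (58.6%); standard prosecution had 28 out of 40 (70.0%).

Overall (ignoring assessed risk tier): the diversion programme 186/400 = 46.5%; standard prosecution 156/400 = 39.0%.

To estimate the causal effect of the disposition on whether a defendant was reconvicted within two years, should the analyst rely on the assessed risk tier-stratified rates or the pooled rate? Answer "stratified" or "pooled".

stratified

Assessed risk tier is set before the disposition has any effect — it is not caused by the disposition — and it independently drives the outcome. That makes it a confounder, so the causal comparison is within assessed risk tier levels.
Within each level — low-risk: 2.5% vs 23.8%; medium-risk: 39.1% vs 55.6%; high-risk: 58.6% vs 70.0% — the diversion programme is lower every time.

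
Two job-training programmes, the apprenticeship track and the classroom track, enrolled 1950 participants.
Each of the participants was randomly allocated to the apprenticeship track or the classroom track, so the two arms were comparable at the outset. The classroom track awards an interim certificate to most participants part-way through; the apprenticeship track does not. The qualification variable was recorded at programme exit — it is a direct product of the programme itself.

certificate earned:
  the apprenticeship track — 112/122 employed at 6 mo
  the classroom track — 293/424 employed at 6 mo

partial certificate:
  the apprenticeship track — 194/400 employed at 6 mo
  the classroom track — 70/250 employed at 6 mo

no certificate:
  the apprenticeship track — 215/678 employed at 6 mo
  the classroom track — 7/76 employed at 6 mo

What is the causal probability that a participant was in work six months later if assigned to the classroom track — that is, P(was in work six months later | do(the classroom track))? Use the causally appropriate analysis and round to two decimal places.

0.49

Qualification attained during the programme here is a post-treatment variable shaped by the programme; conditioning on it would introduce bias rather than remove it. The overall comparison is the causal one.
So P(outcome | do(the classroom track)) is just the pooled rate for the classroom track: 370/750 = 0.493.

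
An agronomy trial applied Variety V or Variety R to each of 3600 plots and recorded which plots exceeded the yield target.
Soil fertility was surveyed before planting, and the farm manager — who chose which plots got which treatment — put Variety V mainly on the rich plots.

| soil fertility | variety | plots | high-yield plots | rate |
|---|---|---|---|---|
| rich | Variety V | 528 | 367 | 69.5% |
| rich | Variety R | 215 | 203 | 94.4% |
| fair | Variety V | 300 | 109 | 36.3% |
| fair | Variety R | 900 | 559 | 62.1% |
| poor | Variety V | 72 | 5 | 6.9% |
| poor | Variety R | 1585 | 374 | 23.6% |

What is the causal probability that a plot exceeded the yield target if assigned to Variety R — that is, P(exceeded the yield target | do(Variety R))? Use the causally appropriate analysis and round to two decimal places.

Within every soil fertility level Variety R has the higher rate, yet pooled Variety V does — Simpson's reversal.
Here soil fertility is a common cause — it drives both which variety a case falls under and the outcome. The crude comparison mixes populations; the stratum-specific rates are the causally relevant ones.
Standardising Variety R to the population soil fertility mix: 0.206·203/215 + 0.333·559/900 + 0.460·374/1585 = 0.511.

0.51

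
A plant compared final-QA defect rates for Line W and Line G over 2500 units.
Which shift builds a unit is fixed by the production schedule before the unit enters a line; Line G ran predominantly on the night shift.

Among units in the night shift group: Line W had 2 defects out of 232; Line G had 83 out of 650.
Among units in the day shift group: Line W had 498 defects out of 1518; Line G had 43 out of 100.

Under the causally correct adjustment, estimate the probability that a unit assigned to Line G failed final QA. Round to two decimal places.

0.32

Since shift is a pre-existing factor (not a product of the line) and it affects the outcome on its own, it is a confounder. The stratified rates, not the pooled rate, identify the causal effect.
Standardising Line G to the population shift mix: 0.353·83/650 + 0.647·43/100 = 0.323.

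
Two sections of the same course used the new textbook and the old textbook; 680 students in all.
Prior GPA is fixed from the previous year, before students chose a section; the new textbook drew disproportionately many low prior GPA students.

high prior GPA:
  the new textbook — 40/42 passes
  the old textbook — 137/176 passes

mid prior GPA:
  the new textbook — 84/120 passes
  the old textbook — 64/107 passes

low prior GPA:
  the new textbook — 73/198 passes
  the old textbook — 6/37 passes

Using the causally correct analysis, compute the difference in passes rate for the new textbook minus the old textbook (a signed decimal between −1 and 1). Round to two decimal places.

the new textbook is higher inside every prior GPA band stratum but the old textbook is higher in aggregate. Whether to stratify depends on how prior GPA band relates to the teaching method.
Nothing the teaching method does changes prior GPA band; the imbalance is an allocation artefact. With prior GPA band also predicting the outcome, the pooled figure is confounded, and the within-stratum comparison is the causal one.
Adjusting over the population distribution of prior GPA band: 0.321·(0.952−0.778) + 0.334·(0.700−0.598) + 0.346·(0.369−0.162) = +0.161.

+0.16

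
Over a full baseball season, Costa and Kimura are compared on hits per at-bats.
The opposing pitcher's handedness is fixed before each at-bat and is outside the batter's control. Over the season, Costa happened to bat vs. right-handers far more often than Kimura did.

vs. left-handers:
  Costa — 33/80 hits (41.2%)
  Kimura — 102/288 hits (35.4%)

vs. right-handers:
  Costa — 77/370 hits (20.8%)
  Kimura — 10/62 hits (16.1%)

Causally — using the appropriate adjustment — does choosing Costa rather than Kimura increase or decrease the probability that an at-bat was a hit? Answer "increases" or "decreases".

increases

The stratified and pooled comparisons disagree (Costa wins within each pitcher handedness; Kimura wins overall), so the answer turns on the causal role of pitcher handedness.
The imbalance in pitcher handedness arose from how at-bats were allocated, not from anything the player did; and pitcher handedness independently affects the outcome. The pooled gap is confounded — condition on pitcher handedness.
Within each level — vs. left-handers: 41.2% vs 35.4%; vs. right-handers: 20.8% vs 16.1% — Costa is higher every time.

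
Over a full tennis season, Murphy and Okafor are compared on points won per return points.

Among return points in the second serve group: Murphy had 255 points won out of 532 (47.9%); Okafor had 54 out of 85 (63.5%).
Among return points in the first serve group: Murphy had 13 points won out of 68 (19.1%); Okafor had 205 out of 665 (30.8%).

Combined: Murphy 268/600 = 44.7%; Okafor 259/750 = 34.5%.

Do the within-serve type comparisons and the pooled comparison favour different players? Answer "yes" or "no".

Within each serve type level (second serve 47.9% vs 63.5%; first serve 19.1% vs 30.8%), Okafor has the higher rate every time. Pooled: 44.7% vs 34.5% — Murphy has the higher rate overall. The two comparisons disagree.

yes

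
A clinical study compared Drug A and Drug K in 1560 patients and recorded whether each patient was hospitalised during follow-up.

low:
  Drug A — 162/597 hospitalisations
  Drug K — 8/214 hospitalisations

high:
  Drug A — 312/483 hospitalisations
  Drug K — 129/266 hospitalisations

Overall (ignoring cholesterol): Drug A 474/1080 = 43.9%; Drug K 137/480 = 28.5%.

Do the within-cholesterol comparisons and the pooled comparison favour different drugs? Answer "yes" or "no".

no

Within each cholesterol level (low 27.1% vs 3.7%; high 64.6% vs 48.5%), Drug K has the lower rate every time. Pooled: 43.9% vs 28.5% — Drug K has the lower rate overall. They agree.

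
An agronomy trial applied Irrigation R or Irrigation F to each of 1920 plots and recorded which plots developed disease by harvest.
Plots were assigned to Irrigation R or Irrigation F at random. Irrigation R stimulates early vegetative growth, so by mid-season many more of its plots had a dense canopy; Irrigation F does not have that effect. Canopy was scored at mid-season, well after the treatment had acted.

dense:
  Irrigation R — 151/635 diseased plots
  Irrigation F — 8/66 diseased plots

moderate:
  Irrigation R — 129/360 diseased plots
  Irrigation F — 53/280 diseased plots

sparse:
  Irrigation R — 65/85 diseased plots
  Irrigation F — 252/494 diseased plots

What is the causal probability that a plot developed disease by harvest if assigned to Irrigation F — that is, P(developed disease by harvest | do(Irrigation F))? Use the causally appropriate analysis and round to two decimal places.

Within every mid-season canopy level Irrigation F has the lower rate, yet pooled Irrigation R does — Simpson's reversal.
Mid-season canopy is downstream of the irrigation. One should not condition on a consequence of treatment, so the overall rates are the right comparison.
So P(outcome | do(Irrigation F)) is just the pooled rate for Irrigation F: 313/840 = 0.373.

0.37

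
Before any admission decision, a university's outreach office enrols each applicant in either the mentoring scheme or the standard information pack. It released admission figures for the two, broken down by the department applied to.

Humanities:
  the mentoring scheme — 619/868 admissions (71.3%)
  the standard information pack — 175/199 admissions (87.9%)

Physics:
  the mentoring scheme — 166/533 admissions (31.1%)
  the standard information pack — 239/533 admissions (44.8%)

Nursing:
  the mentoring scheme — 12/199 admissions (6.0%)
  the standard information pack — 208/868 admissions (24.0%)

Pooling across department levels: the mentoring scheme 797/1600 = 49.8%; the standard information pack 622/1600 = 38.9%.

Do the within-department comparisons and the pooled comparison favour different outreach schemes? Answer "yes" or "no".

yes

Within each department level (Humanities 71.3% vs 87.9%; Physics 31.1% vs 44.8%; Nursing 6.0% vs 24.0%), the standard information pack has the higher rate every time. Pooled: 49.8% vs 38.9% — the mentoring scheme has the higher rate overall. The two comparisons disagree.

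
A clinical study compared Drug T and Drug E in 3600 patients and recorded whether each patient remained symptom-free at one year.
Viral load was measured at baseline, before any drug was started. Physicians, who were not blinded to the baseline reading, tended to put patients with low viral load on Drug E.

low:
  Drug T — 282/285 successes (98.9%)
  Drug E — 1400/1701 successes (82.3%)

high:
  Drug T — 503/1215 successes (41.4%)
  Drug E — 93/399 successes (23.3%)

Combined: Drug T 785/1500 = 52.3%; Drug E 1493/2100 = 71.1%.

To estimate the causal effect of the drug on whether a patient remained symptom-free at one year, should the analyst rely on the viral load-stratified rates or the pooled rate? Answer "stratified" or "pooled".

stratified

The imbalance in viral load arose from how patients were allocated, not from anything the drug did; and viral load independently affects the outcome. The pooled gap is confounded — condition on viral load.
Within each level — low: 98.9% vs 82.3%; high: 41.4% vs 23.3% — Drug T is higher every time.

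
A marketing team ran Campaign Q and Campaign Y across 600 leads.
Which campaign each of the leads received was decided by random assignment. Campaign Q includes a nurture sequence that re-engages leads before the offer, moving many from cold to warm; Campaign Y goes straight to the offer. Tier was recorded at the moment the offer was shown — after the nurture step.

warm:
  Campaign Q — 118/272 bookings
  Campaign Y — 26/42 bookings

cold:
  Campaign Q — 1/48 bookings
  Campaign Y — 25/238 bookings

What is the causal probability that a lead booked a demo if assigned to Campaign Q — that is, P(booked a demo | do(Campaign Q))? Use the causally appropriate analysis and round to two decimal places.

0.37

The distribution of engagement tier is itself part of what the campaign does — it is an intermediate outcome. Holding it fixed would remove that part of the effect; the total effect is the pooled difference.
So P(outcome | do(Campaign Q)) is just the pooled rate for Campaign Q: 119/320 = 0.372.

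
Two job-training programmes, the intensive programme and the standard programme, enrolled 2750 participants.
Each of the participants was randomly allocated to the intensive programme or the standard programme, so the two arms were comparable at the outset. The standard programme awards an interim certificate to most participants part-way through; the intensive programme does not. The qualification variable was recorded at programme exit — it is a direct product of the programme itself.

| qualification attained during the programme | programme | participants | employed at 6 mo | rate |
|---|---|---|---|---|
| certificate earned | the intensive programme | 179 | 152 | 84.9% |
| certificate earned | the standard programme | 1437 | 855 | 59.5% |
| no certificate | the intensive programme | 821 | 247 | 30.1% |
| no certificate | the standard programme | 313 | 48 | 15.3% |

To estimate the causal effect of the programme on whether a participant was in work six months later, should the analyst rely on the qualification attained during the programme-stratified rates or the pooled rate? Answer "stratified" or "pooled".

pooled

Qualification attained during the programme is recorded after the programme and is itself shifted by it — it sits on the causal path from programme to outcome. Conditioning on a mediator would strip out part of the effect we want; the pooled comparison gives the total causal effect.
Pooled: the intensive programme 39.9% vs the standard programme 51.6%; the standard programme is higher overall.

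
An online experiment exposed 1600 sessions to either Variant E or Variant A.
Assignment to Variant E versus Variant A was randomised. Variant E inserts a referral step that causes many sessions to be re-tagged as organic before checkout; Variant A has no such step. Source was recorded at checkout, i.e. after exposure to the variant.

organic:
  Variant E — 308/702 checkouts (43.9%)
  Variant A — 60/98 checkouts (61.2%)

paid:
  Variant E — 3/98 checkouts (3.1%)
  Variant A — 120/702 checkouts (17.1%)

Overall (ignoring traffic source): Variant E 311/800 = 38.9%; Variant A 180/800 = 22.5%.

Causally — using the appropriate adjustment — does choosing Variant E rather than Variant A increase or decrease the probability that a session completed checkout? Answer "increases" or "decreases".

Traffic source lies on the pathway variant → traffic source → outcome, so adjusting for it blocks the indirect effect. For the total causal effect of variant, use the unadjusted pooled rates.
Pooled: Variant E 38.9% vs Variant A 22.5%; Variant E is higher overall.

increases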